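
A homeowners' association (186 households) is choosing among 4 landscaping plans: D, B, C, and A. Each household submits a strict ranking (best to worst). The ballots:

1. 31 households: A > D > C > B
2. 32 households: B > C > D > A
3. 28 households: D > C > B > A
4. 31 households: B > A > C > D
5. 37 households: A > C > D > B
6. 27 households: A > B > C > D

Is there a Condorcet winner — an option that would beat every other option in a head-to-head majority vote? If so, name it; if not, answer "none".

A vs D: 126–60 for A.
A vs B: 95–91 for A.
A vs C: 126–60 for A.
A beats every other option head-to-head.

A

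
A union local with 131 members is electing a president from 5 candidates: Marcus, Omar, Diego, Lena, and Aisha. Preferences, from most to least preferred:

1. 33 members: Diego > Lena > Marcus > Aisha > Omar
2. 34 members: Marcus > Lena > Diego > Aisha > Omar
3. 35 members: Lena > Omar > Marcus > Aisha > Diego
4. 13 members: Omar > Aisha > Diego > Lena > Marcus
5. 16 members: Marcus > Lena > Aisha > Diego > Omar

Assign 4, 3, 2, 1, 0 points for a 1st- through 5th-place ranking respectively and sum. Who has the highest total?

Lena

Marcus: 33·2 + 34·4 + 35·2 + 13·0 + 16·4 = 336
Omar: 33·0 + 34·0 + 35·3 + 13·4 + 16·0 = 157
Diego: 33·4 + 34·2 + 35·0 + 13·2 + 16·1 = 242
Lena: 33·3 + 34·3 + 35·4 + 13·1 + 16·3 = 402
Aisha: 33·1 + 34·1 + 35·1 + 13·3 + 16·2 = 173
Lena has the highest Borda score (402).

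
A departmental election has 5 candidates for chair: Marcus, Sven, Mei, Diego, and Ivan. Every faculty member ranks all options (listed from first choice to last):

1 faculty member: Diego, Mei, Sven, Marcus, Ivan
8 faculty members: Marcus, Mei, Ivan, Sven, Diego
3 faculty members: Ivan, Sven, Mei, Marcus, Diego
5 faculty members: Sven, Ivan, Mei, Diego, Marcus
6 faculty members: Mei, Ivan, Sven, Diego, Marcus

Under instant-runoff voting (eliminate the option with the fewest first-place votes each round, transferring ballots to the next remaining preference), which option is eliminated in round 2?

Round 1: Marcus 8, Sven 5, Mei 6, Diego 1, Ivan 3. Eliminate Diego.
Round 2: Marcus 8, Sven 5, Mei 7, Ivan 3. Eliminate Ivan.

Ivan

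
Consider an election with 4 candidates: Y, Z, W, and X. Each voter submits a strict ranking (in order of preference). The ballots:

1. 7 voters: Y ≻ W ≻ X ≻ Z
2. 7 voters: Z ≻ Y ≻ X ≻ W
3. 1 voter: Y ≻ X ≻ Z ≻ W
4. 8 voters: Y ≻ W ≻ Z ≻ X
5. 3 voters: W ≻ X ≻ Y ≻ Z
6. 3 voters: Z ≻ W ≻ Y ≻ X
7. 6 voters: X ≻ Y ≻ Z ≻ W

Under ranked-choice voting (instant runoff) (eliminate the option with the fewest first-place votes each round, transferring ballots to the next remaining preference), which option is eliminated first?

Round 1: Y 16, Z 10, W 3, X 6. Eliminate W.

W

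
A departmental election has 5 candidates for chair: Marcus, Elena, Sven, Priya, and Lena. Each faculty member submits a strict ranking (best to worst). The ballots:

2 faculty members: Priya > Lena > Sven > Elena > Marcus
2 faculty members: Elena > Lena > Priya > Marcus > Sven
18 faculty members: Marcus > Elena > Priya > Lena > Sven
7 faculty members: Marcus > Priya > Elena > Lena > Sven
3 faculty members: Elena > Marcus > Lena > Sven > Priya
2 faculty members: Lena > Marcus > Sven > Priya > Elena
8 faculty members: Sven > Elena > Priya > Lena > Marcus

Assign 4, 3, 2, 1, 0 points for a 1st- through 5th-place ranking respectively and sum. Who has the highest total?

Marcus

Marcus: 2·0 + 2·1 + 18·4 + 7·4 + 3·3 + 2·3 + 8·0 = 117
Elena: 2·1 + 2·4 + 18·3 + 7·2 + 3·4 + 2·0 + 8·3 = 114
Sven: 2·2 + 2·0 + 18·0 + 7·0 + 3·1 + 2·2 + 8·4 = 43
Priya: 2·4 + 2·2 + 18·2 + 7·3 + 3·0 + 2·1 + 8·2 = 87
Lena: 2·3 + 2·3 + 18·1 + 7·1 + 3·2 + 2·4 + 8·1 = 59
Marcus has the highest Borda score (117).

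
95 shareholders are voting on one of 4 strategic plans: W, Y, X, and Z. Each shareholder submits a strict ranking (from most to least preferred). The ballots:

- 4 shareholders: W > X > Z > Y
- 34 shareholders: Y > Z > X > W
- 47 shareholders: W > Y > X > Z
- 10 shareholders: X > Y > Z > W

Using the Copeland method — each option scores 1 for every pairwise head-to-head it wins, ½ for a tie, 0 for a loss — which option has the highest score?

W: beats Y, X, and Z → score 3.
Y: beats X and Z; loses to W → score 2.
X: beats Z; loses to W and Y → score 1.
Z: loses to W, Y, and X → score 0.
W has the best pairwise record.

W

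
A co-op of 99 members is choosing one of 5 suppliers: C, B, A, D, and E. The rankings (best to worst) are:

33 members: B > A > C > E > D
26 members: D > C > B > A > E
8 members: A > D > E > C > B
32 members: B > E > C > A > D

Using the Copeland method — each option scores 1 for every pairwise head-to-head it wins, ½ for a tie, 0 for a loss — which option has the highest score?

B

C: beats A, D, and E; loses to B → score 3.
B: beats C, A, D, and E → score 4.
A: beats D and E; loses to C and B → score 2.
D: loses to C, B, A, and E → score 0.
E: beats D; loses to C, B, and A → score 1.
B has the best pairwise record.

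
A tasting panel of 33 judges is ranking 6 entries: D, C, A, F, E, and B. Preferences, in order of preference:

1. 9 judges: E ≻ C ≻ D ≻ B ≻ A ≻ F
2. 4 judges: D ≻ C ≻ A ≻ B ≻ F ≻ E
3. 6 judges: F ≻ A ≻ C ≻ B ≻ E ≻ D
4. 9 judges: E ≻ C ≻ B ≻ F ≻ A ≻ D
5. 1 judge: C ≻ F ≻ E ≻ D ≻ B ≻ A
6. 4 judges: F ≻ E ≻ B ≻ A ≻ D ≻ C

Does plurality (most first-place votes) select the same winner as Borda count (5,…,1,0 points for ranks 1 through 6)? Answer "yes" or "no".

Plurality — first-place votes: D 4, C 1, A 0, F 10, E 18, B 0. Winner: E.
Borda — scores: D 53, C 111, A 62, F 76, E 115, B 78. Winner: E.
The two methods agree.

yes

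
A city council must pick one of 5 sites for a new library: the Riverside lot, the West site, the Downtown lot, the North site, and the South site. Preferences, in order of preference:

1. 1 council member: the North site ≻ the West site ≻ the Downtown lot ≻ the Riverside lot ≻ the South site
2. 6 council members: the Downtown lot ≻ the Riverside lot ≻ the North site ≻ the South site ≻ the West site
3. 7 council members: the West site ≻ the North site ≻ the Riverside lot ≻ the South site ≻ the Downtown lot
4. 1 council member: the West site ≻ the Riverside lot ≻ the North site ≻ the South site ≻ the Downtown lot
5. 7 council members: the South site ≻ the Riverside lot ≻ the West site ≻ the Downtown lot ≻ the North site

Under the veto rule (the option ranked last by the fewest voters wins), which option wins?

Last-place votes: the Riverside lot 0, the West site 6, the Downtown lot 8, the North site 7, the South site 1.
the Riverside lot is ranked last by the fewest voters, so the Riverside lot wins.

the Riverside lot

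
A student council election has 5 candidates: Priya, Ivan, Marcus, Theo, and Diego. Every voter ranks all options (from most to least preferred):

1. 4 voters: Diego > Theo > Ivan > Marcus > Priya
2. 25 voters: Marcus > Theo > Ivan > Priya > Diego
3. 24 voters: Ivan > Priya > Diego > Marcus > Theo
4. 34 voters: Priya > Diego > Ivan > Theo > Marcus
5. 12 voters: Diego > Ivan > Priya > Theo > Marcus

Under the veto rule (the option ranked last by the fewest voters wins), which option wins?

Last-place votes: Priya 4, Ivan 0, Marcus 46, Theo 24, Diego 25.
Ivan is ranked last by the fewest voters, so Ivan wins.

Ivan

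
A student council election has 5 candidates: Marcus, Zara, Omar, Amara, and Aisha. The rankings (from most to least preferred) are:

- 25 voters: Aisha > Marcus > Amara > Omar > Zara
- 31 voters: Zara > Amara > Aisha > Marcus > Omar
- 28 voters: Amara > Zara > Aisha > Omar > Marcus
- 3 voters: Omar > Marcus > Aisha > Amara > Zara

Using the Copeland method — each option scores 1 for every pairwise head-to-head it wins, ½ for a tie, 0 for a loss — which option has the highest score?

Amara

Marcus: beats Omar; loses to Zara, Amara, and Aisha → score 1.
Zara: beats Marcus, Omar, and Aisha; loses to Amara → score 3.
Omar: loses to Marcus, Zara, Amara, and Aisha → score 0.
Amara: beats Marcus, Zara, Omar, and Aisha → score 4.
Aisha: beats Marcus and Omar; loses to Zara and Amara → score 2.
Amara has the best pairwise record.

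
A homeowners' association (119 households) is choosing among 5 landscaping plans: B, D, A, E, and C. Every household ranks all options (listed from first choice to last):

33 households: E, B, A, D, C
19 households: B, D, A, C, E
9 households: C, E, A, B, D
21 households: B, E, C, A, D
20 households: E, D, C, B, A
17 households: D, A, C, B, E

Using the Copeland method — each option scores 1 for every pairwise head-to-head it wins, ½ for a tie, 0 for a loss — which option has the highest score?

B: beats D, A, and C; loses to E → score 3.
D: beats C; loses to B, A, and E → score 1.
A: beats D and C; loses to B and E → score 2.
E: beats B, D, A, and C → score 4.
C: loses to B, D, A, and E → score 0.
E has the best pairwise record.

E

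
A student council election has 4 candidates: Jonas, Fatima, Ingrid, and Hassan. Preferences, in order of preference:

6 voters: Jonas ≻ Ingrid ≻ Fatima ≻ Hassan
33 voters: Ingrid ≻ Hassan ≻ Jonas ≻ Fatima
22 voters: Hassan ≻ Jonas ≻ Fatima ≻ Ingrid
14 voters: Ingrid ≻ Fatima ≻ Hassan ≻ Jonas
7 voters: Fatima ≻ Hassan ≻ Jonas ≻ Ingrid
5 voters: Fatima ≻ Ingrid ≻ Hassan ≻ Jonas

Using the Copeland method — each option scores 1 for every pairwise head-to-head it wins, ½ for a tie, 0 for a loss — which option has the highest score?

Ingrid

Jonas: beats Fatima; loses to Ingrid and Hassan → score 1.
Fatima: loses to Jonas, Ingrid, and Hassan → score 0.
Ingrid: beats Jonas, Fatima, and Hassan → score 3.
Hassan: beats Jonas and Fatima; loses to Ingrid → score 2.
Ingrid has the best pairwise record.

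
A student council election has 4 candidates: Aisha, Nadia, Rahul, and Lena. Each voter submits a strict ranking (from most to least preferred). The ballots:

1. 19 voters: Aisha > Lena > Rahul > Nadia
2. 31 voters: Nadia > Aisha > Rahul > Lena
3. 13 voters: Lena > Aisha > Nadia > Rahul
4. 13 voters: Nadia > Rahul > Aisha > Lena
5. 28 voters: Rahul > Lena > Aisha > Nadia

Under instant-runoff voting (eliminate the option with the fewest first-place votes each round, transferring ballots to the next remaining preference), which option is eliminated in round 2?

Round 1: Aisha 19, Nadia 44, Rahul 28, Lena 13. Eliminate Lena.
Round 2: Aisha 32, Nadia 44, Rahul 28. Eliminate Rahul.

Rahul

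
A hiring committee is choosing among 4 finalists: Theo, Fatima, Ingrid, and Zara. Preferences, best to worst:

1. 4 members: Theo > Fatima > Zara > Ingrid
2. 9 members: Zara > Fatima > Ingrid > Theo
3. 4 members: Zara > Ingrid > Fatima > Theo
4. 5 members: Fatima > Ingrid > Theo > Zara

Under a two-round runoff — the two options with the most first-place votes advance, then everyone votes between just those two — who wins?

Round 1 first-place votes: Theo 4, Fatima 5, Ingrid 0, Zara 13.
Zara and Fatima advance.
Runoff: Zara is preferred to Fatima by 13 voters; Fatima by 9.
Zara wins the runoff.

Zara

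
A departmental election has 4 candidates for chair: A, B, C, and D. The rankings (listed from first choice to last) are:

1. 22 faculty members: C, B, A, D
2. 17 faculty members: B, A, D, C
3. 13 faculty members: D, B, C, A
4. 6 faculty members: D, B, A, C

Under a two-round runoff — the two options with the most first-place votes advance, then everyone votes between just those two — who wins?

D

Round 1 first-place votes: A 0, B 17, C 22, D 19.
C and D advance.
Runoff: C is preferred to D by 22 voters; D by 36.
D wins the runoff.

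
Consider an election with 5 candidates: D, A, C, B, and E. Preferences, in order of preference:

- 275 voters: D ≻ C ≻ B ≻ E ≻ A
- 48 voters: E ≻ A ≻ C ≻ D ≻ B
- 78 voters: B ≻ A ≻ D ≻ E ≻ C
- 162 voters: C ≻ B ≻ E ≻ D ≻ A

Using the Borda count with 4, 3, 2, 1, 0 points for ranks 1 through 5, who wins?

C

D: 275·4 + 48·1 + 78·2 + 162·1 = 1466
A: 275·0 + 48·3 + 78·3 + 162·0 = 378
C: 275·3 + 48·2 + 78·0 + 162·4 = 1569
B: 275·2 + 48·0 + 78·4 + 162·3 = 1348
E: 275·1 + 48·4 + 78·1 + 162·2 = 869
C has the highest Borda score (1569).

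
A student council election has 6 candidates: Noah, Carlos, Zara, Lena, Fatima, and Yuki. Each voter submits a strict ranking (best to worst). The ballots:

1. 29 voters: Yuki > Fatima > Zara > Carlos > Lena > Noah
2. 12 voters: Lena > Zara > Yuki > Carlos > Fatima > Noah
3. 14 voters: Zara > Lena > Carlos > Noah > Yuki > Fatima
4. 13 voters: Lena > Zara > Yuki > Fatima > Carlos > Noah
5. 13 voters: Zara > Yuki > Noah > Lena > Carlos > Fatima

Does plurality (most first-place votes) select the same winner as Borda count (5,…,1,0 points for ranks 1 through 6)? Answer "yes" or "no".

no

Plurality — first-place votes: Noah 0, Carlos 0, Zara 27, Lena 25, Fatima 0, Yuki 29. Winner: Yuki.
Borda — scores: Noah 67, Carlos 150, Zara 322, Lena 236, Fatima 154, Yuki 286. Winner: Zara.
The two methods disagree.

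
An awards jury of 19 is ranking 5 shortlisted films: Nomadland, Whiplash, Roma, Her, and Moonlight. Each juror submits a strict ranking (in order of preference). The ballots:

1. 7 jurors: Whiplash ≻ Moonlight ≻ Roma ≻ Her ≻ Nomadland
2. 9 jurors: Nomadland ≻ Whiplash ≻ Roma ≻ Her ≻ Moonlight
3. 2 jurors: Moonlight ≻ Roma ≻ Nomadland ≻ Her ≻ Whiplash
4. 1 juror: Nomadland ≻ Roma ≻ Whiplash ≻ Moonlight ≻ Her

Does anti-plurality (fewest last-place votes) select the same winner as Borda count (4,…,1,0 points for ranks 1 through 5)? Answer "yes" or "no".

no

Anti-plurality — last-place votes: Nomadland 7, Whiplash 2, Roma 0, Her 1, Moonlight 9. Winner: Roma.
Borda — scores: Nomadland 44, Whiplash 57, Roma 41, Her 18, Moonlight 30. Winner: Whiplash.
The two methods disagree.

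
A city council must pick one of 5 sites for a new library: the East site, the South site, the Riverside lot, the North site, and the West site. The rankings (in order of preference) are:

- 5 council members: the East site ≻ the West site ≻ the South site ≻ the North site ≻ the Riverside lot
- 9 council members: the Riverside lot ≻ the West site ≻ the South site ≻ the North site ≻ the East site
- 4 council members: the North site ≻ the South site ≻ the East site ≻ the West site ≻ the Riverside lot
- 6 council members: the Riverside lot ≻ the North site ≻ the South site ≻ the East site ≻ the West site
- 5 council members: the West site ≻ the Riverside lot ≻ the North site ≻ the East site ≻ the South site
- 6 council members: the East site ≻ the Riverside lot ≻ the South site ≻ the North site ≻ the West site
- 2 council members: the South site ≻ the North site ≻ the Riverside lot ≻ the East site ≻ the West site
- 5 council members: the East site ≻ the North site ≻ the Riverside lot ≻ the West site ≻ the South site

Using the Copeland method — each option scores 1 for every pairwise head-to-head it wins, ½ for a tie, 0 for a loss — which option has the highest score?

the Riverside lot

the East site: beats the West site; ties the South site; loses to the Riverside lot and the North site → score 1.5.
the South site: beats the North site; ties the East site; loses to the Riverside lot and the West site → score 1.5.
the Riverside lot: beats the East site, the South site, the North site, and the West site → score 4.
the North site: beats the East site and the West site; loses to the South site and the Riverside lot → score 2.
the West site: beats the South site; loses to the East site, the Riverside lot, and the North site → score 1.
the Riverside lot has the best pairwise record.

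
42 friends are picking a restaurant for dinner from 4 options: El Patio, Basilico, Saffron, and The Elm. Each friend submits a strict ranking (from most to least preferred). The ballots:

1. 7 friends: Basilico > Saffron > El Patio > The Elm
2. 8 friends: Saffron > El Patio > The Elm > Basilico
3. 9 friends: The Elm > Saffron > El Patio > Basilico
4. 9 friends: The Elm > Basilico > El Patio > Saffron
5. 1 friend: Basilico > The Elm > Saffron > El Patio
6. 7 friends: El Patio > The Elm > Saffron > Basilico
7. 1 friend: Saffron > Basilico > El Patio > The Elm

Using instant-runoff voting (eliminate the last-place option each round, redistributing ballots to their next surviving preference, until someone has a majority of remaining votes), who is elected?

Round 1: El Patio 7, Basilico 8, Saffron 9, The Elm 18. Eliminate El Patio.
Round 2: Basilico 8, Saffron 9, The Elm 25. The Elm has a majority.

The Elm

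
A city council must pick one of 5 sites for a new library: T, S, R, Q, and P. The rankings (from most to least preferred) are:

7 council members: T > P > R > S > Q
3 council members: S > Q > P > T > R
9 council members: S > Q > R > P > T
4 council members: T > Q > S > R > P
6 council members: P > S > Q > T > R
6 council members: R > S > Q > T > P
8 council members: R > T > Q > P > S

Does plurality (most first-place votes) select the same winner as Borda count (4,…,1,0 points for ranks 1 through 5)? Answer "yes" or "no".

Plurality — first-place votes: T 11, S 12, R 14, Q 0, P 6. Winner: R.
Borda — scores: T 83, S 99, R 92, Q 88, P 68. Winner: S.
The two methods disagree.

no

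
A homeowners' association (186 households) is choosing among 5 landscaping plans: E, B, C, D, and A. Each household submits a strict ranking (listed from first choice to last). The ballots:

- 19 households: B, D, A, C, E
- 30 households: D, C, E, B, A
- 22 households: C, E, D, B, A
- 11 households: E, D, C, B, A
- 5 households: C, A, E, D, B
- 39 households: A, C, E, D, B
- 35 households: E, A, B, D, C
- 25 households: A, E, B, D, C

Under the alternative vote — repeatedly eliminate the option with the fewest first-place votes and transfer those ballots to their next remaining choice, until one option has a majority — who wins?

Round 1: E 46, B 19, C 27, D 30, A 64. Eliminate B.
Round 2: E 46, C 27, D 49, A 64. Eliminate C.
Round 3: E 68, D 49, A 69. Eliminate D.
Round 4: E 98, A 88. E has a majority.

E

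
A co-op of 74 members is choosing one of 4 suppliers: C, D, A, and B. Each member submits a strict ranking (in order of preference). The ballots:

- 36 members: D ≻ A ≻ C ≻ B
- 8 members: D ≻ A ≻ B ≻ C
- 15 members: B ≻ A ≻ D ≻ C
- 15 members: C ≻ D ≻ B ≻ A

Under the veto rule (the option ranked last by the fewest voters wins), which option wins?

D

Last-place votes: C 23, D 0, A 15, B 36.
D is ranked last by the fewest voters, so D wins.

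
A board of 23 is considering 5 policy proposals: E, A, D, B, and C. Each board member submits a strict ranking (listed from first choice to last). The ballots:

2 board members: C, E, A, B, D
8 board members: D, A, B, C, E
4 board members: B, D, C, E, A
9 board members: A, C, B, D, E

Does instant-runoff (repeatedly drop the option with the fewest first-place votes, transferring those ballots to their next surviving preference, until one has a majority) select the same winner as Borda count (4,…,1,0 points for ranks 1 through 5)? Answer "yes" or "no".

Instant-runoff — R1 E 0, A 9, D 8, B 4, C 2 (E out); R2 A 9, D 8, B 4, C 2 (C out); R3 A 11, D 8, B 4 (B out); R4 A 11, D 12 (D winner). Winner: D.
Borda — scores: E 10, A 64, D 53, B 52, C 51. Winner: A.
The two methods disagree.

no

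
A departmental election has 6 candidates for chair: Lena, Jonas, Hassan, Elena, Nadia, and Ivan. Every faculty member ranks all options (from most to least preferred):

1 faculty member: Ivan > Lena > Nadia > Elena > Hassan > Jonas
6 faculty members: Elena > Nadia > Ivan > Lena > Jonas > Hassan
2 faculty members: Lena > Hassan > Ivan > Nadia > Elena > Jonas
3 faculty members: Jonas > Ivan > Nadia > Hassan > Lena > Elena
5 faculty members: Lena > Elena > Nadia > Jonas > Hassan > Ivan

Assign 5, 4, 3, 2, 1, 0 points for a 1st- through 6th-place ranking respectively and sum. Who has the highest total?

Lena: 1·4 + 6·2 + 2·5 + 3·1 + 5·5 = 54
Jonas: 1·0 + 6·1 + 2·0 + 3·5 + 5·2 = 31
Hassan: 1·1 + 6·0 + 2·4 + 3·2 + 5·1 = 20
Elena: 1·2 + 6·5 + 2·1 + 3·0 + 5·4 = 54
Nadia: 1·3 + 6·4 + 2·2 + 3·3 + 5·3 = 55
Ivan: 1·5 + 6·3 + 2·3 + 3·4 + 5·0 = 41
Nadia has the highest Borda score (55).

Nadia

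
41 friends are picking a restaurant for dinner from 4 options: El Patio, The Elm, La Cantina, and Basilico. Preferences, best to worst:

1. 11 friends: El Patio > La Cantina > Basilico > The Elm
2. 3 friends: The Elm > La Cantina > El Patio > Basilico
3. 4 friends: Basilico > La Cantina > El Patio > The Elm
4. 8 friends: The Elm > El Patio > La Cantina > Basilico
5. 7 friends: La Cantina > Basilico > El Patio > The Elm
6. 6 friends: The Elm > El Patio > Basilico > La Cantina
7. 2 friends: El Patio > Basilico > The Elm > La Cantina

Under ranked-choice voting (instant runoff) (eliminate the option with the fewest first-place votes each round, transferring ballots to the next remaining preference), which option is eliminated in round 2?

La Cantina

Round 1: El Patio 13, The Elm 17, La Cantina 7, Basilico 4. Eliminate Basilico.
Round 2: El Patio 13, The Elm 17, La Cantina 11. Eliminate La Cantina.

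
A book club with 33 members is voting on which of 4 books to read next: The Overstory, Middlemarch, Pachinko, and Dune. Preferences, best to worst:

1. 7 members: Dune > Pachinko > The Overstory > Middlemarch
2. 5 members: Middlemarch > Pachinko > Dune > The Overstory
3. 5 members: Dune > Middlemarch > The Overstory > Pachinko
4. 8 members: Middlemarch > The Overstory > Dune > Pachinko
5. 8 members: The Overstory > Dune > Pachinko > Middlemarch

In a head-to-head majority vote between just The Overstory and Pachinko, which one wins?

Voters preferring The Overstory to Pachinko: 21; preferring Pachinko to The Overstory: 12.
The Overstory wins the head-to-head.

The Overstory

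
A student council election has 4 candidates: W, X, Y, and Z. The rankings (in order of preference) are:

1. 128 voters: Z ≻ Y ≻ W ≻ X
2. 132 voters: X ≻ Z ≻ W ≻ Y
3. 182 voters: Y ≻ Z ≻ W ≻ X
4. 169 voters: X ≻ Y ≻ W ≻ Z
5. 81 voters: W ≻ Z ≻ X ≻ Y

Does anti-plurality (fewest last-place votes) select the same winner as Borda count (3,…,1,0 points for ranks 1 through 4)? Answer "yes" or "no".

Anti-plurality — last-place votes: W 0, X 310, Y 213, Z 169. Winner: W.
Borda — scores: W 854, X 984, Y 1140, Z 1174. Winner: Z.
The two methods disagree.

no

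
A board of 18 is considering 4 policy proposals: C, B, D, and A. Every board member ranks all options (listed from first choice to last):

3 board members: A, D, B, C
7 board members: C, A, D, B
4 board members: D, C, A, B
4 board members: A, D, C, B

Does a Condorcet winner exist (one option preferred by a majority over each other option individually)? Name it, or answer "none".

Checking pairwise contests:
D beats C 11–7.
C beats B 15–3.
A beats D 14–4.
C beats A 11–7.
Every option loses at least one head-to-head, so there is no Condorcet winner.

none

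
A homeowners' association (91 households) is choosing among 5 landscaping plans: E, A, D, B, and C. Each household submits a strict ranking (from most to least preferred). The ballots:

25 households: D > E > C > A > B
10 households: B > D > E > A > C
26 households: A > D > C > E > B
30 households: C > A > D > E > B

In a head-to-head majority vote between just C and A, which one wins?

C

Voters preferring C to A: 55; preferring A to C: 36.
C wins the head-to-head.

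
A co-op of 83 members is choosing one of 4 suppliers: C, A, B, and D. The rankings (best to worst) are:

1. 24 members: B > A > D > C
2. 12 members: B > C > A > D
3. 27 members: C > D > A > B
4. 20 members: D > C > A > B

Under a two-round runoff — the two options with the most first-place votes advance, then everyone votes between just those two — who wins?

C

Round 1 first-place votes: C 27, A 0, B 36, D 20.
B and C advance.
Runoff: B is preferred to C by 36 voters; C by 47.
C wins the runoff.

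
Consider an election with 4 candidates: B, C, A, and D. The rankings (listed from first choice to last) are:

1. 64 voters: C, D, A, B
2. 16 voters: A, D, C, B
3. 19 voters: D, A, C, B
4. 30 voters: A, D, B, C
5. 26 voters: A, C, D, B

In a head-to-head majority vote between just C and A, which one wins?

Voters preferring C to A: 64; preferring A to C: 91.
A wins the head-to-head.

A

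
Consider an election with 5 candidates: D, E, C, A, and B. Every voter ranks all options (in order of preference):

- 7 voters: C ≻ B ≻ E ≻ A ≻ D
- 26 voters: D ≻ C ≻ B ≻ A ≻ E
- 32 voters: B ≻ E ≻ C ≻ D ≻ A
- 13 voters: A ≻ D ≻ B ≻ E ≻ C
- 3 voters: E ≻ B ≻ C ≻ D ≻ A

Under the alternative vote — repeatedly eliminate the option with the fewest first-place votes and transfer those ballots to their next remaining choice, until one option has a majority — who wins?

B

Round 1: D 26, E 3, C 7, A 13, B 32. Eliminate E.
Round 2: D 26, C 7, A 13, B 35. Eliminate C.
Round 3: D 26, A 13, B 42. B has a majority.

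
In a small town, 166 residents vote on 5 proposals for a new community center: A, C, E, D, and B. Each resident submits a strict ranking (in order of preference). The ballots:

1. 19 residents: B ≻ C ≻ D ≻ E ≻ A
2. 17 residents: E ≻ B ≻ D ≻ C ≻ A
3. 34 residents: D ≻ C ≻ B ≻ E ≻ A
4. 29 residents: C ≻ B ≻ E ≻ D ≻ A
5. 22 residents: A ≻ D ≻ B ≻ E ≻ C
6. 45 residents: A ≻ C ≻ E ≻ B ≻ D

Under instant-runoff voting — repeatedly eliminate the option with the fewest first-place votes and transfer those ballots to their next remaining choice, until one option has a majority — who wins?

Round 1: A 67, C 29, E 17, D 34, B 19. Eliminate E.
Round 2: A 67, C 29, D 34, B 36. Eliminate C.
Round 3: A 67, D 34, B 65. Eliminate D.
Round 4: A 67, B 99. B has a majority.

B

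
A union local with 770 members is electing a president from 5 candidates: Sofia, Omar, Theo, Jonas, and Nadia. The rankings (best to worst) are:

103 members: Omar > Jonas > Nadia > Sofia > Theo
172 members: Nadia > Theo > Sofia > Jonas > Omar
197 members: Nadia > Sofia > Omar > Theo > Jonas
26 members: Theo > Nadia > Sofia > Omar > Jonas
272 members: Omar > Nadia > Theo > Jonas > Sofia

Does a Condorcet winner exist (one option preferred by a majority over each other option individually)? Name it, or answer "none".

Nadia

Nadia vs Sofia: 770–0 for Nadia.
Nadia vs Omar: 395–375 for Nadia.
Nadia vs Theo: 744–26 for Nadia.
Nadia vs Jonas: 667–103 for Nadia.
Nadia beats every other option head-to-head.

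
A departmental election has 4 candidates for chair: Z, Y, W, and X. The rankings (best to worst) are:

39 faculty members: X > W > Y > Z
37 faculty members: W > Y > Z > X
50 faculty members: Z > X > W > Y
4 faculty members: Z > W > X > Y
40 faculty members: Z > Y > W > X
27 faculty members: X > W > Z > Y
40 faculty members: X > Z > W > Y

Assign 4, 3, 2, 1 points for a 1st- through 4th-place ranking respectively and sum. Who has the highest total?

Z

Z: 39·1 + 37·2 + 50·4 + 4·4 + 40·4 + 27·2 + 40·3 = 663
Y: 39·2 + 37·3 + 50·1 + 4·1 + 40·3 + 27·1 + 40·1 = 430
W: 39·3 + 37·4 + 50·2 + 4·3 + 40·2 + 27·3 + 40·2 = 618
X: 39·4 + 37·1 + 50·3 + 4·2 + 40·1 + 27·4 + 40·4 = 659
Z has the highest Borda score (663).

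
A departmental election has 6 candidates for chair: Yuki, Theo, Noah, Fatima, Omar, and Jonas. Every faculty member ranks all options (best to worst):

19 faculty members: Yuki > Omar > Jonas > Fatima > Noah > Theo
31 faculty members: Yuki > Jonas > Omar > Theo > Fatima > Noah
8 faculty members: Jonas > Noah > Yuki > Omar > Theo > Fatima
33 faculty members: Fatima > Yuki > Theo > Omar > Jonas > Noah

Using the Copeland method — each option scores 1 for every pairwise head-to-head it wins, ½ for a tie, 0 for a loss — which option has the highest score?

Yuki: beats Theo, Noah, Fatima, Omar, and Jonas → score 5.
Theo: beats Noah; loses to Yuki, Fatima, Omar, and Jonas → score 1.
Noah: loses to Yuki, Theo, Fatima, Omar, and Jonas → score 0.
Fatima: beats Theo and Noah; loses to Yuki, Omar, and Jonas → score 2.
Omar: beats Theo, Noah, Fatima, and Jonas; loses to Yuki → score 4.
Jonas: beats Theo, Noah, and Fatima; loses to Yuki and Omar → score 3.
Yuki has the best pairwise record.

Yuki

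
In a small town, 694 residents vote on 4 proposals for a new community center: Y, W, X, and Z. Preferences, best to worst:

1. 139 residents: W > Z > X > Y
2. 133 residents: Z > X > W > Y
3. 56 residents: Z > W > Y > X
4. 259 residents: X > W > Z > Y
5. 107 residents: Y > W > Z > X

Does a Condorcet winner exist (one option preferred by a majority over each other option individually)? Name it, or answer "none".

none

Checking pairwise contests:
W beats Y 587–107.
X beats W 392–302.
Z beats X 435–259.
W beats Z 505–189.
Every option loses at least one head-to-head, so there is no Condorcet winner.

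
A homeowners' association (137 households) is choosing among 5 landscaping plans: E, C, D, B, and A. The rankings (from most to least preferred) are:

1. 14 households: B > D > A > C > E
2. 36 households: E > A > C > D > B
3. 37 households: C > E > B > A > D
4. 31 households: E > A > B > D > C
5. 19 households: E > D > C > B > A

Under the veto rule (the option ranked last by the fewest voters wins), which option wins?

E

Last-place votes: E 14, C 31, D 37, B 36, A 19.
E is ranked last by the fewest voters, so E wins.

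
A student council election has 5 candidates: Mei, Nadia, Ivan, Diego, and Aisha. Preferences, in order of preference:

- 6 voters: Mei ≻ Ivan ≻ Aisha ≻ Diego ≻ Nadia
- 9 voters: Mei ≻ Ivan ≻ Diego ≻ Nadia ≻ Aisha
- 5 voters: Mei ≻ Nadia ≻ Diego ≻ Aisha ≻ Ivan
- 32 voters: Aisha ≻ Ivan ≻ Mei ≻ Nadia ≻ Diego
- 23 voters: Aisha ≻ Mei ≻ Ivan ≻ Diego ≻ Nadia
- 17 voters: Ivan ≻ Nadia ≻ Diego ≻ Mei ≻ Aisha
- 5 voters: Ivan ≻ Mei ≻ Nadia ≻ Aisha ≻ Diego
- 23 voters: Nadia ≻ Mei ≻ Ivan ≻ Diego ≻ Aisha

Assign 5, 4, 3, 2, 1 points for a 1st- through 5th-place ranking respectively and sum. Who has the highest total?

Ivan

Mei: 6·5 + 9·5 + 5·5 + 32·3 + 23·4 + 17·2 + 5·4 + 23·4 = 434
Nadia: 6·1 + 9·2 + 5·4 + 32·2 + 23·1 + 17·4 + 5·3 + 23·5 = 329
Ivan: 6·4 + 9·4 + 5·1 + 32·4 + 23·3 + 17·5 + 5·5 + 23·3 = 441
Diego: 6·2 + 9·3 + 5·3 + 32·1 + 23·2 + 17·3 + 5·1 + 23·2 = 234
Aisha: 6·3 + 9·1 + 5·2 + 32·5 + 23·5 + 17·1 + 5·2 + 23·1 = 362
Ivan has the highest Borda score (441).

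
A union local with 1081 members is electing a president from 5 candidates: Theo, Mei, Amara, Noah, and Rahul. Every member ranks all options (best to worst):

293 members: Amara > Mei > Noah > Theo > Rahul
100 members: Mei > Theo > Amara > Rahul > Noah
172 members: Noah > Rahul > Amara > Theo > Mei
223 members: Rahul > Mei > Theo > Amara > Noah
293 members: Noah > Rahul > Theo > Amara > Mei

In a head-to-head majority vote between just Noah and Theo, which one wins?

Voters preferring Noah to Theo: 758; preferring Theo to Noah: 323.
Noah wins the head-to-head.

Noah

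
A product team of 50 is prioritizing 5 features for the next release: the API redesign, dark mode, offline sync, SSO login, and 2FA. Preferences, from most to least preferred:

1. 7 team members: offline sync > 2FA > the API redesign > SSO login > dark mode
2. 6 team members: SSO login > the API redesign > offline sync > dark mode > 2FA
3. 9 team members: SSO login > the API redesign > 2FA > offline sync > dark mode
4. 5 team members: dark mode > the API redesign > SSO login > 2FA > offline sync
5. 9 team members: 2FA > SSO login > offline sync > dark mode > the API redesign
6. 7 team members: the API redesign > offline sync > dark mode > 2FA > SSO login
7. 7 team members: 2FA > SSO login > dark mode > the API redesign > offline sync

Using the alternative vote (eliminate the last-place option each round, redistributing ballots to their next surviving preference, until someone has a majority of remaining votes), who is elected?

Round 1: the API redesign 7, dark mode 5, offline sync 7, SSO login 15, 2FA 16. Eliminate dark mode.
Round 2: the API redesign 12, offline sync 7, SSO login 15, 2FA 16. Eliminate offline sync.
Round 3: the API redesign 12, SSO login 15, 2FA 23. Eliminate the API redesign.
Round 4: SSO login 20, 2FA 30. 2FA has a majority.

2FA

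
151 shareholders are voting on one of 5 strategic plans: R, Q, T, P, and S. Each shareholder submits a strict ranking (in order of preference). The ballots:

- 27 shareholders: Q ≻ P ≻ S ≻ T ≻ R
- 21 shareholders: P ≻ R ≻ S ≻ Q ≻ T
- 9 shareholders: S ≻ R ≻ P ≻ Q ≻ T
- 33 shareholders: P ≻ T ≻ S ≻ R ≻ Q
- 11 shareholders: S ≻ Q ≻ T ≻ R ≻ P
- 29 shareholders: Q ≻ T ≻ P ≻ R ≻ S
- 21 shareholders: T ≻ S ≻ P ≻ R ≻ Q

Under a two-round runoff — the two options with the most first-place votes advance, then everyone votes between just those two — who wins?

Round 1 first-place votes: R 0, Q 56, T 21, P 54, S 20.
Q and P advance.
Runoff: Q is preferred to P by 67 voters; P by 84.
P wins the runoff.

P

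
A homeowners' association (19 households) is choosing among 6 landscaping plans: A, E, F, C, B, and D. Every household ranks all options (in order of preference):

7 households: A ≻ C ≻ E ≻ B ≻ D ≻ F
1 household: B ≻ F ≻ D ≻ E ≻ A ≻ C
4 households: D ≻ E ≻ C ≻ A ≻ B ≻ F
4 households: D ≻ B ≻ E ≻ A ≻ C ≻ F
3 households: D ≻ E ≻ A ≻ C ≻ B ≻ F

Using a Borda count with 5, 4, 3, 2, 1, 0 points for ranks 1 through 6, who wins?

A: 7·5 + 1·1 + 4·2 + 4·2 + 3·3 = 61
E: 7·3 + 1·2 + 4·4 + 4·3 + 3·4 = 63
F: 7·0 + 1·4 + 4·0 + 4·0 + 3·0 = 4
C: 7·4 + 1·0 + 4·3 + 4·1 + 3·2 = 50
B: 7·2 + 1·5 + 4·1 + 4·4 + 3·1 = 42
D: 7·1 + 1·3 + 4·5 + 4·5 + 3·5 = 65
D has the highest Borda score (65).

D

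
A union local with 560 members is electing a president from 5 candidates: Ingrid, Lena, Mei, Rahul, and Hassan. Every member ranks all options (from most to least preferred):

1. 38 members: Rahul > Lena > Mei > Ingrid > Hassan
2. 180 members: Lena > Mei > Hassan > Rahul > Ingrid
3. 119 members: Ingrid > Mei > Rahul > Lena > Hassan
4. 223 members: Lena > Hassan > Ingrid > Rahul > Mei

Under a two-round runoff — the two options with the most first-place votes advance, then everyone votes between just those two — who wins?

Lena

Round 1 first-place votes: Ingrid 119, Lena 403, Mei 0, Rahul 38, Hassan 0.
Lena and Ingrid advance.
Runoff: Lena is preferred to Ingrid by 441 voters; Ingrid by 119.
Lena wins the runoff.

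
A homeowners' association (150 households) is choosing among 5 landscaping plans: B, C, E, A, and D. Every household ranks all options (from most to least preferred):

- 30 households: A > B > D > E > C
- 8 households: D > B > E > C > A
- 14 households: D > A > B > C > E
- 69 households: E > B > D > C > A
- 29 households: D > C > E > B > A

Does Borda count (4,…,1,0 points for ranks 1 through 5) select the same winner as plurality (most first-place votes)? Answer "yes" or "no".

Borda — scores: B 378, C 178, E 380, A 162, D 402. Winner: D.
Plurality — first-place votes: B 0, C 0, E 69, A 30, D 51. Winner: E.
The two methods disagree.

no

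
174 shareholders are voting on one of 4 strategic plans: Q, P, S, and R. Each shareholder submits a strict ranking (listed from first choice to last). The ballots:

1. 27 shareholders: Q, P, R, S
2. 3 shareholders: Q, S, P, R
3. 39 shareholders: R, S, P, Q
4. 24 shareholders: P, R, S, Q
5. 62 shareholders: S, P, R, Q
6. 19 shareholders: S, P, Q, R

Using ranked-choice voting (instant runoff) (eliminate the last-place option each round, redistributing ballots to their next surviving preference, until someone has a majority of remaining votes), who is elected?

R

Round 1: Q 30, P 24, S 81, R 39. Eliminate P.
Round 2: Q 30, S 81, R 63. Eliminate Q.
Round 3: S 84, R 90. R has a majority.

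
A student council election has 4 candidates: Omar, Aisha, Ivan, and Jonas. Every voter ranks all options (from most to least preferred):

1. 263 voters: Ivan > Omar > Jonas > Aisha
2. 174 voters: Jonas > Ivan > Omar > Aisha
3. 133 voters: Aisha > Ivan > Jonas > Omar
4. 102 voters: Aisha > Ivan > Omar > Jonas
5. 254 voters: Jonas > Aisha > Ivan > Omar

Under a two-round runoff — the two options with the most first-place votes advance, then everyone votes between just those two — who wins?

Round 1 first-place votes: Omar 0, Aisha 235, Ivan 263, Jonas 428.
Jonas and Ivan advance.
Runoff: Jonas is preferred to Ivan by 428 voters; Ivan by 498.
Ivan wins the runoff.

Ivan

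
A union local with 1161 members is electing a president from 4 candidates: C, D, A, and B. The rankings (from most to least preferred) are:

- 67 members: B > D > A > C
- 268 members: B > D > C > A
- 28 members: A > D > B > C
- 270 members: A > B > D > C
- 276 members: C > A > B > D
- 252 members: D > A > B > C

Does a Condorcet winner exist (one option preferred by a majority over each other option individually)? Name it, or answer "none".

none

Checking pairwise contests:
D beats C 885–276.
B beats D 881–280.
D beats A 587–574.
A beats B 826–335.
Every option loses at least one head-to-head, so there is no Condorcet winner.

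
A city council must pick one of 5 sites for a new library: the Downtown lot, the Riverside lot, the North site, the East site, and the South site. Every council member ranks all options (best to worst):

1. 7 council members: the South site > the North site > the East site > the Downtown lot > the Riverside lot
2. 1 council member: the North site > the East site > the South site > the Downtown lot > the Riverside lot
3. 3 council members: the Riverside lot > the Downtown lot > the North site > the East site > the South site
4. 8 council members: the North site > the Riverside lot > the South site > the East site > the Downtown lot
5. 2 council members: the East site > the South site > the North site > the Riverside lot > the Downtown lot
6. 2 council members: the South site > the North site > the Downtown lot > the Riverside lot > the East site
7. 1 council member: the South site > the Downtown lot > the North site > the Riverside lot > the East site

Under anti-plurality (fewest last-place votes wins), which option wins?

the North site

Last-place votes: the Downtown lot 10, the Riverside lot 8, the North site 0, the East site 3, the South site 3.
the North site is ranked last by the fewest voters, so the North site wins.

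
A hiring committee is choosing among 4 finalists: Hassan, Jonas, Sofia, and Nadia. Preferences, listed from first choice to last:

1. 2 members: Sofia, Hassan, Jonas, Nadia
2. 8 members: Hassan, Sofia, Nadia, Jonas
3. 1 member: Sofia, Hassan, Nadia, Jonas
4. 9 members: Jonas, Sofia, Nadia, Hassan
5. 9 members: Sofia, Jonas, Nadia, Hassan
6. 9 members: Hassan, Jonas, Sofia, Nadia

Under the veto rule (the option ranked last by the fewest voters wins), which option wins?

Last-place votes: Hassan 18, Jonas 9, Sofia 0, Nadia 11.
Sofia is ranked last by the fewest voters, so Sofia wins.

Sofia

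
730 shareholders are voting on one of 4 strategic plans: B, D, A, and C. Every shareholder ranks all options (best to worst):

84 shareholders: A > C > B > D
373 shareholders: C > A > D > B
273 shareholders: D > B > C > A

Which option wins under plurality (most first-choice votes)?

C

First-place votes: B 0, D 273, A 84, C 373.
C has the most first-place votes.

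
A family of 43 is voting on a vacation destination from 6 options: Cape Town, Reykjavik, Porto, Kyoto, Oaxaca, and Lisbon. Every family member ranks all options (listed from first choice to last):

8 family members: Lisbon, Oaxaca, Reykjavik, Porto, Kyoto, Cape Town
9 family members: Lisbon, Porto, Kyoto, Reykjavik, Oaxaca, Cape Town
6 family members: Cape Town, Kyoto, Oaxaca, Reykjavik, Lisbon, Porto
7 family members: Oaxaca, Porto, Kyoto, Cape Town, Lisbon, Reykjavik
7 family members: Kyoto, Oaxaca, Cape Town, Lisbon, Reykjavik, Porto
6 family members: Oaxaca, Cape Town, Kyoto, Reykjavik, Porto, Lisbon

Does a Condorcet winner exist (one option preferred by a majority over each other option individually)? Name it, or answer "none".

Checking pairwise contests:
Porto beats Cape Town 24–19.
Cape Town beats Reykjavik 26–17.
Reykjavik beats Porto 27–16.
Porto beats Kyoto 24–19.
Kyoto beats Oaxaca 22–21.
Cape Town beats Lisbon 26–17.
Every option loses at least one head-to-head, so there is no Condorcet winner.

none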